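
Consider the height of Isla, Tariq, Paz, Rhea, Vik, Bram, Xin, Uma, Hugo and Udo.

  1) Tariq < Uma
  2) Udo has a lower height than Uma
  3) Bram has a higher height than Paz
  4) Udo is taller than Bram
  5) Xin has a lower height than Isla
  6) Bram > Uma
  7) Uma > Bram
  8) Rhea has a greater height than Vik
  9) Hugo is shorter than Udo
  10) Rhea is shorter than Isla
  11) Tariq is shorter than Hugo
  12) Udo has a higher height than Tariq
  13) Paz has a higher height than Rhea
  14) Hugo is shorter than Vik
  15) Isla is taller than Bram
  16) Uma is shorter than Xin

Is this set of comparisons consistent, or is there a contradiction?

Chaining the given relations yields Bram < Udo < Uma, so Bram < Uma. But one relation states Uma < Bram. These cannot both hold.

inconsistent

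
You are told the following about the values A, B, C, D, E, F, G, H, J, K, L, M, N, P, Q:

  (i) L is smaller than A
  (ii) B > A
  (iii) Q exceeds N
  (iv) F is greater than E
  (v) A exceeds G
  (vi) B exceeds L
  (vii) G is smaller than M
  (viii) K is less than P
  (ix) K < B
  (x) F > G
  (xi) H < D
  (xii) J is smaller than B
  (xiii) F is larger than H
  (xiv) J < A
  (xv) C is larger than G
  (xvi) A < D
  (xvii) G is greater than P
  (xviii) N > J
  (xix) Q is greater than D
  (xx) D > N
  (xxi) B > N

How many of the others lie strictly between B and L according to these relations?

1

Chaining upward from L reaches: A, D, Q.
Chaining downward from B reaches: K, P, J, G, N, A.
Strictly between L and B are those in both lists: A — 1 element.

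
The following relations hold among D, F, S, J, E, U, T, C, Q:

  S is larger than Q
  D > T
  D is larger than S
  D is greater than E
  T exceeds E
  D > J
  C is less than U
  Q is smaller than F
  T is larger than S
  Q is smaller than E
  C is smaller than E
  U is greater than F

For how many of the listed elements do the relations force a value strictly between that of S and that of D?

Chaining upward from S reaches: T.
Chaining downward from D reaches: J, Q, C, E, T.
Strictly between S and D are those in both lists: T — 1 element.

1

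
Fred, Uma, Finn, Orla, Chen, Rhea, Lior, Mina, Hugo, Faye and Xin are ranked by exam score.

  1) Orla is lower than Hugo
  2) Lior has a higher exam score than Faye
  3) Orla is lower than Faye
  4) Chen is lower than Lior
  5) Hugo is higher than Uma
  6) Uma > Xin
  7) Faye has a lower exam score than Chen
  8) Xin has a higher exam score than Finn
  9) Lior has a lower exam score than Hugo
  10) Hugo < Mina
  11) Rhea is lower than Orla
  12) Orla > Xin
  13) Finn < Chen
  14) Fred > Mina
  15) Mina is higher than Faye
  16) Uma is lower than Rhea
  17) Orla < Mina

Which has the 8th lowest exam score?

Piecing the relations together gives one ordering: Finn < Xin < Uma < Rhea < Orla < Faye < Chen < Lior < Hugo < Mina < Fred.
The 8th smallest is Lior.

Lior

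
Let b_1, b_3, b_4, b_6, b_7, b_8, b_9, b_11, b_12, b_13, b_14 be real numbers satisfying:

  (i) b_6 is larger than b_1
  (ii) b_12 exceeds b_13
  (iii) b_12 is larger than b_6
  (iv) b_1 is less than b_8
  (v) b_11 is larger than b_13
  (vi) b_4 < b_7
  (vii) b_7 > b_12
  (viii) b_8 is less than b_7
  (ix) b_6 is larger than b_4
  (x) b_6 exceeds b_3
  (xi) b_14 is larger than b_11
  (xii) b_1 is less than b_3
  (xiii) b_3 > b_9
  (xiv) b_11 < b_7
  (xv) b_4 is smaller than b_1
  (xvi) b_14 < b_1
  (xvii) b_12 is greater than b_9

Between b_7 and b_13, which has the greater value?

b_7

Chaining the given relations: b_13 < b_11 < b_14 < b_1 < b_3 < b_6 < b_12 < b_7.
So b_13 < b_7; b_7 is the larger of the two.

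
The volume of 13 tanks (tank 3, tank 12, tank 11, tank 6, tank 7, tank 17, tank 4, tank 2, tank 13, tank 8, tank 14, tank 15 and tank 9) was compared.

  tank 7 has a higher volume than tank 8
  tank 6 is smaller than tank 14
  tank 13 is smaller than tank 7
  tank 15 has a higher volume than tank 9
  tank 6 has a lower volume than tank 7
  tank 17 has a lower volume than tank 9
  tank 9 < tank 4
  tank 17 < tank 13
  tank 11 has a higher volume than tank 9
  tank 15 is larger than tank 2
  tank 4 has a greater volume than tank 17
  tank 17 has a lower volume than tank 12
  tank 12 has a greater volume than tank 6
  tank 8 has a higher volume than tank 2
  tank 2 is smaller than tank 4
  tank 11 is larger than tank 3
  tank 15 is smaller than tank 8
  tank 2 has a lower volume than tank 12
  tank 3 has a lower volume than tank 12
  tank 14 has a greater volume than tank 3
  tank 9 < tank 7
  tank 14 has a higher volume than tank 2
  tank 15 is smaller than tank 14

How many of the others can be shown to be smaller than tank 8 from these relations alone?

Directly below tank 8: tank 2, tank 15.
One step further: tank 9 (3 so far).
One step further: tank 17 (4 so far).
No other element is forced below tank 8 by the given relations, so the count is 4.

4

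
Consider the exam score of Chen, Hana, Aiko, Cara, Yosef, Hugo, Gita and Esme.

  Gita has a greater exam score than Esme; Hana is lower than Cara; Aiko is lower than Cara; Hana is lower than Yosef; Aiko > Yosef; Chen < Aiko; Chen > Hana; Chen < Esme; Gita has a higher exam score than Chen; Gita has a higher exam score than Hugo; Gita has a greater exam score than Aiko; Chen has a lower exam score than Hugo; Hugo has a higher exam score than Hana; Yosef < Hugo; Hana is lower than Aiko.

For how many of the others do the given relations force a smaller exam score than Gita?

Directly below Gita: Chen, Aiko, Esme, Hugo.
One step further: Hana, Yosef (6 so far).
Nothing else is reachable below Gita; 6 in all.

6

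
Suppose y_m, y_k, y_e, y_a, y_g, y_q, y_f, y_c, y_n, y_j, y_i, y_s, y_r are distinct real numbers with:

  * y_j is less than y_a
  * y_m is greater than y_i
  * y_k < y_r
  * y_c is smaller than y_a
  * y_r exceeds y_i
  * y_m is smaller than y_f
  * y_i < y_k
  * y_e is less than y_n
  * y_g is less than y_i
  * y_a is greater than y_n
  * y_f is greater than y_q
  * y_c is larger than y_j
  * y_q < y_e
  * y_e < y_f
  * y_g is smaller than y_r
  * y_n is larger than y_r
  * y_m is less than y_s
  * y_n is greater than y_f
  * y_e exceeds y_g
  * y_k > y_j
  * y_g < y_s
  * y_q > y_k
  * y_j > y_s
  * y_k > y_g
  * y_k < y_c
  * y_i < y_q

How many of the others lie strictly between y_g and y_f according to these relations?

The relations place y_g below y_f. An element lies strictly between them when it is forced above y_g and also forced below y_f.
Above y_g: {y_i, y_m, y_s, y_j, y_k, y_r, y_q, y_e, y_c, y_n, y_a}. Below y_f: {y_i, y_m, y_s, y_j, y_k, y_q, y_e}.
Intersection: {y_i, y_m, y_s, y_j, y_k, y_q, y_e} — 7.

7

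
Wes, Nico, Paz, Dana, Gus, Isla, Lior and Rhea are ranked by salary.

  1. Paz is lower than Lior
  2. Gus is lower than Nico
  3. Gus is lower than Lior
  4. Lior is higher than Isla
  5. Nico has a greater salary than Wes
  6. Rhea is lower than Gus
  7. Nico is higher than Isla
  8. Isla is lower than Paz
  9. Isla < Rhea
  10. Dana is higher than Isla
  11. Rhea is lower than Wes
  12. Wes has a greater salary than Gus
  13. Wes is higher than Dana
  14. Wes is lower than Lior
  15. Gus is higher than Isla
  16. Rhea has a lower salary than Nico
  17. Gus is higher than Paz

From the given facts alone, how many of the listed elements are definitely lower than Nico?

The elements the relations force below Nico are Isla, Paz, Dana, Rhea, Gus, Wes — no chain reaches any other.
That is 6.

6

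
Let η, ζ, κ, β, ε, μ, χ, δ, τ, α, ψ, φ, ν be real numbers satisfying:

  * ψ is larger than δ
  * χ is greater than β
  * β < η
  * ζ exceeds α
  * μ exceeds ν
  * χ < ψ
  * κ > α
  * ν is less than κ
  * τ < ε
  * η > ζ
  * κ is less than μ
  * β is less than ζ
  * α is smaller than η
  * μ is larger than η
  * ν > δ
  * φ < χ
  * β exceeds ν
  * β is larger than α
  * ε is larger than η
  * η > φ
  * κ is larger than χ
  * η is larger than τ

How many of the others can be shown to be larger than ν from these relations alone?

From ν the given relations immediately reach β, κ, μ.
From those, ζ, χ, η — 6 in total.
From those, ψ, ε — 8 in total.
No other element is forced above ν by the given relations, so the count is 8.

8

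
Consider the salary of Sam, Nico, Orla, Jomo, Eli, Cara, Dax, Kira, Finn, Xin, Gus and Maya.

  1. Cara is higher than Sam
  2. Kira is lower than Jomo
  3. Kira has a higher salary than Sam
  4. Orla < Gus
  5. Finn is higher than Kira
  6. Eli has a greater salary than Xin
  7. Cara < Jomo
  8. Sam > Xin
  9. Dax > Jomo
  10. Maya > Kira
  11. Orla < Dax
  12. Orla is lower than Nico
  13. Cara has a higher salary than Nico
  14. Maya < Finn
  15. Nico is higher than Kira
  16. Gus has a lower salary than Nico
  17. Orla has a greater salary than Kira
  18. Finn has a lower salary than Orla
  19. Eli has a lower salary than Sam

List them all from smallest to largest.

Each adjacent pair is fixed by a given relation: Xin < Eli; Eli < Sam; Sam < Kira; Kira < Maya; Maya < Finn; Finn < Orla; Orla < Gus; Gus < Nico; Nico < Cara; Cara < Jomo; Jomo < Dax. Chaining them end to end gives the full order.

Xin < Eli < Sam < Kira < Maya < Finn < Orla < Gus < Nico < Cara < Jomo < Dax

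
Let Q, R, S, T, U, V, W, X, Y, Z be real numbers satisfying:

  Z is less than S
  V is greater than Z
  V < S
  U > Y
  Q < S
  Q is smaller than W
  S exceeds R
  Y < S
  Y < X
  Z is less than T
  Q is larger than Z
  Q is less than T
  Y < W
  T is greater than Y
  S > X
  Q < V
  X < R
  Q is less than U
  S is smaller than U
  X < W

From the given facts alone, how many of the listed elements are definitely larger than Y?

From Y the given relations immediately reach X, S, T, U, W.
From those, R — 6 in total.
No other element is forced above Y by the given relations, so the count is 6.

6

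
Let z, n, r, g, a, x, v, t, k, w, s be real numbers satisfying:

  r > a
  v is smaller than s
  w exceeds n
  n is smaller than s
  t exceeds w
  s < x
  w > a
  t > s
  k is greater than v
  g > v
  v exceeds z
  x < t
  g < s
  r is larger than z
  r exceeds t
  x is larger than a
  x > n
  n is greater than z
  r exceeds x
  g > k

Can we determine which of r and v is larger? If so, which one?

The relevant relations are v < k; k < g; g < s; s < x; x < t; t < r.
Chaining these gives v < k < g < s < x < t < r.
So r is larger.

r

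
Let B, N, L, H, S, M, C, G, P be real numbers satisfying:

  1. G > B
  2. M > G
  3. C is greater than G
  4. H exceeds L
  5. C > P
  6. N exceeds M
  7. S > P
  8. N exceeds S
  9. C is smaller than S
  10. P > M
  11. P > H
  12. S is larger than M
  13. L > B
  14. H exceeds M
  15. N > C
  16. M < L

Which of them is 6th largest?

Chaining the given pairs: B < G < M < L < H < P < C < S < N.
Counting 6 from the largest end gives L.

L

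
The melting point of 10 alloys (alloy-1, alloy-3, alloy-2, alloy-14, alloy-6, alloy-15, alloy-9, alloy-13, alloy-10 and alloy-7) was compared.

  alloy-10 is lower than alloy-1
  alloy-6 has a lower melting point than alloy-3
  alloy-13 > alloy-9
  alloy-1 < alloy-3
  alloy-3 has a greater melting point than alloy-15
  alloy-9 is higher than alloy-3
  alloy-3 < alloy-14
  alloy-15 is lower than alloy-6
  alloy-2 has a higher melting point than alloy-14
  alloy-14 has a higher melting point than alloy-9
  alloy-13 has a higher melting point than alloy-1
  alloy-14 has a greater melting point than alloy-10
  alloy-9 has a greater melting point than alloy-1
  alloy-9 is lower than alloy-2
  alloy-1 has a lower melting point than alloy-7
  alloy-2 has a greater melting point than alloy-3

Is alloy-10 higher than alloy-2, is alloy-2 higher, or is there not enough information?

alloy-2

alloy-10 < alloy-1 and alloy-1 < alloy-3 give alloy-10 < alloy-3.
With alloy-3 < alloy-14: alloy-10 < alloy-1 < alloy-3 < alloy-14.
Then alloy-14 < alloy-2 extends the chain to alloy-2.
So alloy-2 is higher.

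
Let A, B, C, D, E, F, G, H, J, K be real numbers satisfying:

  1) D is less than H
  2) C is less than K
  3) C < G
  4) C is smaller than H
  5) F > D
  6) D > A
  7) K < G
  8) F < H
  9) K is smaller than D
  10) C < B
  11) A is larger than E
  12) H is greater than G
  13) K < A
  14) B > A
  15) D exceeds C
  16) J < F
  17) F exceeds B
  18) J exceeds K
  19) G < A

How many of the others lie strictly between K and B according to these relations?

2

The relations place K below B. An element lies strictly between them when it is forced above K and also forced below B.
Above K: {G, A, J, D, F, H}. Below B: {C, E, G, A}.
Intersection: {G, A} — 2.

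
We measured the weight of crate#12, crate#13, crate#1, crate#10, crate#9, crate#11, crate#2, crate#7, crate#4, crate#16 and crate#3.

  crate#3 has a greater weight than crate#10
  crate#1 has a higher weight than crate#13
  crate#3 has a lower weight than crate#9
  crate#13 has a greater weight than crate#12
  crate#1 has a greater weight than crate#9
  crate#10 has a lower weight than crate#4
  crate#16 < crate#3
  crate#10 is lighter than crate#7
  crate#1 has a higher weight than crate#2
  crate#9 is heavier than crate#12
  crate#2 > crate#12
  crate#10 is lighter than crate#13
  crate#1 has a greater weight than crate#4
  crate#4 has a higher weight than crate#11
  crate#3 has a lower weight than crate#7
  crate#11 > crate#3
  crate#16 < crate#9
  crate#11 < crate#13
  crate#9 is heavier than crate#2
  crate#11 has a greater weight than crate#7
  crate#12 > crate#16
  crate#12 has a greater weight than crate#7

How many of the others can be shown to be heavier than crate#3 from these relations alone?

8

Directly above crate#3: crate#7, crate#11, crate#9.
One step further: crate#12, crate#13, crate#4, crate#1 (7 so far).
One step further: crate#2 (8 so far).
Nothing else is reachable above crate#3; 8 in all.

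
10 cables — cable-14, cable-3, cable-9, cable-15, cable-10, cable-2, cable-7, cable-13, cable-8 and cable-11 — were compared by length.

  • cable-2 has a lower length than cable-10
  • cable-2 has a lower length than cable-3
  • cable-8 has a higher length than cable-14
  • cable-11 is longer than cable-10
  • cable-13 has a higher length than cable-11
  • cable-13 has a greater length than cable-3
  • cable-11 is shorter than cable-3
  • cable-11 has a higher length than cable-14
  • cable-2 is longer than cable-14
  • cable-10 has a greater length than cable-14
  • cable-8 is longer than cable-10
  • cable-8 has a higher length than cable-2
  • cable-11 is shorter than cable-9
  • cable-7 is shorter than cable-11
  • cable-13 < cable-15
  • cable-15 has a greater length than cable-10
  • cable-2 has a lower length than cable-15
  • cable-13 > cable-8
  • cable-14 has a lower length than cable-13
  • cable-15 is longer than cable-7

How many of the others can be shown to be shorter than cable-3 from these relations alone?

5

The elements the relations force below cable-3 are cable-14, cable-2, cable-7, cable-10, cable-11 — no chain reaches any other.
That is 5.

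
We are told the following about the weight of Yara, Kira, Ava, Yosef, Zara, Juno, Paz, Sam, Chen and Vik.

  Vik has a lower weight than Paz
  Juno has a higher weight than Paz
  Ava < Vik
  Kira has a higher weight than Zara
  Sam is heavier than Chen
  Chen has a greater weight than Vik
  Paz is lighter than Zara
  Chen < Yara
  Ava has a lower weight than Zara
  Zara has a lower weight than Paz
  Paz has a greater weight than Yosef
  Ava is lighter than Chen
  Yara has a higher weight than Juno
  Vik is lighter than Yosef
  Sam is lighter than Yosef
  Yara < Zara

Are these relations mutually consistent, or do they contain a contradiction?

inconsistent

Chaining the given relations yields Paz < Juno < Yara < Zara, so Paz < Zara. But one relation states Zara < Paz. These cannot both hold.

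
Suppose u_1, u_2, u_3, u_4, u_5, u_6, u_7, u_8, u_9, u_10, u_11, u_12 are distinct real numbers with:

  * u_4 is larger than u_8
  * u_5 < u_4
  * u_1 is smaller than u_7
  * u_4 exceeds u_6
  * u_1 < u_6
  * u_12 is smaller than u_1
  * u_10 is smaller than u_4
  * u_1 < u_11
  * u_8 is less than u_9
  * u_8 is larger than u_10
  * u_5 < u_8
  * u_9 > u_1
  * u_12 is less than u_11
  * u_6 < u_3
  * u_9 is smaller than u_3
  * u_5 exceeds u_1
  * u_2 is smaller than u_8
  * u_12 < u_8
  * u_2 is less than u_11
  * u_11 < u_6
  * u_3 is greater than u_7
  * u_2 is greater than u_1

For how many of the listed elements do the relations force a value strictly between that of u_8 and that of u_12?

3

The relations place u_12 below u_8. An element lies strictly between them when it is forced above u_12 and also forced below u_8.
Above u_12: {u_1, u_2, u_5, u_11, u_6, u_7, u_4, u_9, u_3}. Below u_8: {u_1, u_2, u_5, u_10}.
Intersection: {u_1, u_2, u_5} — 3.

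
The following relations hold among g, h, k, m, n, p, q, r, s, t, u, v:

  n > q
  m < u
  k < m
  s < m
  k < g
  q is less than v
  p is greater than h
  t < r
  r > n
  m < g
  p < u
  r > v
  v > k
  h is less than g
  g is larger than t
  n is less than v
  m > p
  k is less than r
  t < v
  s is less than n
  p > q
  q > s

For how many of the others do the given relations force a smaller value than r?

6

The elements the relations force below r are s, q, n, k, t, v — no chain reaches any other.
That is 6.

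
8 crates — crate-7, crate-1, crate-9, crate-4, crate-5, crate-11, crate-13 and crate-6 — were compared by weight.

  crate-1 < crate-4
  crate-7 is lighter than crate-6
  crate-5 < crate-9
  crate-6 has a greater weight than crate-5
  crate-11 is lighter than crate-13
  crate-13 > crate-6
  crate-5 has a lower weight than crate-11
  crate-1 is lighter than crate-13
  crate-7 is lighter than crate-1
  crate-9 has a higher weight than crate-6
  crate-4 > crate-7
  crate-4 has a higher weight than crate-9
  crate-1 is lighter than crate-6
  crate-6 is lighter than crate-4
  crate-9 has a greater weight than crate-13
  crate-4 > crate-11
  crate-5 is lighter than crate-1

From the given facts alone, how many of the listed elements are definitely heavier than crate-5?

Directly above crate-5: crate-1, crate-11, crate-6, crate-9.
One step further: crate-13, crate-4 (6 so far).
No other element is forced above crate-5 by the given relations, so the count is 6.

6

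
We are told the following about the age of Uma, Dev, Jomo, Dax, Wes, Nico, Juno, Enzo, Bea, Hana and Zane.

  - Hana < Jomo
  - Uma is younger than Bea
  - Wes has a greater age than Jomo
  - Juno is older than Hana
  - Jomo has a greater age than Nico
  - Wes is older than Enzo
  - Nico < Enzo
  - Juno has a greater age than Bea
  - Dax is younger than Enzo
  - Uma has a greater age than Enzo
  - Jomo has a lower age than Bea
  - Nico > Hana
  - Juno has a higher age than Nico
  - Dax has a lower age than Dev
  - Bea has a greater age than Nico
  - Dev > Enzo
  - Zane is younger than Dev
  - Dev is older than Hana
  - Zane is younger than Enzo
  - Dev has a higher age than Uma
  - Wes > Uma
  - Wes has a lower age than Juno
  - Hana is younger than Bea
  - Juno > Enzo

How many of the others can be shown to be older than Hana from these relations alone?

8

Directly above Hana: Nico, Jomo, Bea, Juno, Dev.
One step further: Enzo, Wes (7 so far).
One step further: Uma (8 so far).
No other element is forced above Hana by the given relations, so the count is 8.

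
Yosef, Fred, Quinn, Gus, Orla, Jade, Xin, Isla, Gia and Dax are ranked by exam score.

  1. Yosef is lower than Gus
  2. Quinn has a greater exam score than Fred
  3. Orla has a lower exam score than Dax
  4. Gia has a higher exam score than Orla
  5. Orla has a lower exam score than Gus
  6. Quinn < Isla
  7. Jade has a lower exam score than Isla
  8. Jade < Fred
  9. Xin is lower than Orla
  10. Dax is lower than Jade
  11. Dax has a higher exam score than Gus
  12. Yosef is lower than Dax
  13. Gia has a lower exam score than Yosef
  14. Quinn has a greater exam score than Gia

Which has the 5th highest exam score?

Chaining the given pairs: Xin < Orla < Gia < Yosef < Gus < Dax < Jade < Fred < Quinn < Isla.
The 5th largest is Dax.

Dax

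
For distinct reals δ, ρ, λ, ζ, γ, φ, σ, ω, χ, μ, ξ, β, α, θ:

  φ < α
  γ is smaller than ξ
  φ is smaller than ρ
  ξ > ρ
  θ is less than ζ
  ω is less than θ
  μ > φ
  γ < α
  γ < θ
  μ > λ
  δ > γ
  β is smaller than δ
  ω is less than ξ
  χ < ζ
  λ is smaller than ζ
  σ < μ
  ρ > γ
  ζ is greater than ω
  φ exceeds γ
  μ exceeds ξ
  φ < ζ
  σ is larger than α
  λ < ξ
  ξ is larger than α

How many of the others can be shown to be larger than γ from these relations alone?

9

Directly above γ: φ, α, ρ, ξ, θ, δ.
One step further: σ, ζ, μ (9 so far).
Nothing else is reachable above γ; 9 in all.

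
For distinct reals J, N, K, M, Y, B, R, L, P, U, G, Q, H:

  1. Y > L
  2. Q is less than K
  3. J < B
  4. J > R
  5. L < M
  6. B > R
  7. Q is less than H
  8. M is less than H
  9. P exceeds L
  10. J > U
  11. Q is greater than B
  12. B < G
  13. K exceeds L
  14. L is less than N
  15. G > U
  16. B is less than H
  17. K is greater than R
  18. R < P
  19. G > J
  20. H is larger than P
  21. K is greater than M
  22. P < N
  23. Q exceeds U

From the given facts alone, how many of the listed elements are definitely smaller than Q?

From Q the given relations immediately reach U, B.
From those, R, J — 4 in total.
Nothing else is reachable below Q; 4 in all.

4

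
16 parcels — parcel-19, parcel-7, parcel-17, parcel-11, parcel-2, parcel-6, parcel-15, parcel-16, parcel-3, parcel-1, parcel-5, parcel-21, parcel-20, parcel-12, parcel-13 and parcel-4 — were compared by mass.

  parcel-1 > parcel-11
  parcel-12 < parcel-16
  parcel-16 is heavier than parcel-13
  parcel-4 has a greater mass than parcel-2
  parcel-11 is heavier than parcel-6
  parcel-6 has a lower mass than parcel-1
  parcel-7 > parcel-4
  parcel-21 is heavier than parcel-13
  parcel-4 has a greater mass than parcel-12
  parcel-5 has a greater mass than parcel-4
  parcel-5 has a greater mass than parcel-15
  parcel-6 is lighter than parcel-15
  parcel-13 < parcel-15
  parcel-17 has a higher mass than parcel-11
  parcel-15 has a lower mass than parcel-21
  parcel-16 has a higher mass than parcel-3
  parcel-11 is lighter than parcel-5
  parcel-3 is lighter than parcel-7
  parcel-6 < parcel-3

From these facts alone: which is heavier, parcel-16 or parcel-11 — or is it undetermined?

undetermined

Following every chain through parcel-11: above parcel-11 we get parcel-1, parcel-17, parcel-5; below parcel-11 we get parcel-6.
parcel-16 is not reached, and no chain runs the other way from parcel-16 to parcel-11.
So the given relations leave the order of parcel-11 and parcel-16 undetermined.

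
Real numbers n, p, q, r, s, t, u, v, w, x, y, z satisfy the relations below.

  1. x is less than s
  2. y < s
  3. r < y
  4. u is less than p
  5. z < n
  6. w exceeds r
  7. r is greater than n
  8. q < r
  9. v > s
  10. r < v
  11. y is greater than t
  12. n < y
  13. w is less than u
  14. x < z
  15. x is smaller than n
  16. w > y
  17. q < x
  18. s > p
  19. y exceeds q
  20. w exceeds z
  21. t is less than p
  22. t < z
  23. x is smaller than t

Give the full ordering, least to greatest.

q < x < t < z < n < r < y < w < u < p < s < v

The consecutive links are each given: q < x; x < t; t < z; z < n; n < r; r < y; y < w; w < u; u < p; p < s; s < v.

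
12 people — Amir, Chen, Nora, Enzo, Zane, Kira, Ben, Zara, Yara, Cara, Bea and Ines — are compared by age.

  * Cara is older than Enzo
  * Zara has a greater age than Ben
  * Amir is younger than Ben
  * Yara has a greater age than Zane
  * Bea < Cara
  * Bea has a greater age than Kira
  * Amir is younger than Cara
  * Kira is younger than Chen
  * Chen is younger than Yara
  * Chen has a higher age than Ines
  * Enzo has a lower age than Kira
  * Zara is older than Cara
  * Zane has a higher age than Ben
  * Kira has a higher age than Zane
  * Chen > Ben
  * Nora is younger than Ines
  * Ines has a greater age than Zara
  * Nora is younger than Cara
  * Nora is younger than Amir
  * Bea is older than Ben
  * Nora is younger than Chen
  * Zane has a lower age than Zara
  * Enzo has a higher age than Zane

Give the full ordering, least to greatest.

Nora < Amir < Ben < Zane < Enzo < Kira < Bea < Cara < Zara < Ines < Chen < Yara

Nothing is placed below Nora, so it is least; from there Nora < Amir; Amir < Ben; Ben < Zane; Zane < Enzo; Enzo < Kira; Kira < Bea; Bea < Cara; Cara < Zara; Zara < Ines; Ines < Chen; Chen < Yara, each given directly.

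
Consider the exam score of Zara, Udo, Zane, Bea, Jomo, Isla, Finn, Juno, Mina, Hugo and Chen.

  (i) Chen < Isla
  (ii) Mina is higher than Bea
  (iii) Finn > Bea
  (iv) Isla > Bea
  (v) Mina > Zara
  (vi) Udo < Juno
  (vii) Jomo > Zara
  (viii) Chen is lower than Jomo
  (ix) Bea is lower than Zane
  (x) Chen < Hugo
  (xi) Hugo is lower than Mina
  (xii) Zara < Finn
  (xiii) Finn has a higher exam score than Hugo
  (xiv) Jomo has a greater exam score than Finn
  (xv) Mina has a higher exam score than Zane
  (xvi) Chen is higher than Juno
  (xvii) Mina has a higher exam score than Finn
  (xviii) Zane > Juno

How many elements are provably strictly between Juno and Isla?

1

Chaining upward from Juno reaches: Chen, Hugo, Zane, Finn, Jomo, Mina.
Chaining downward from Isla reaches: Udo, Bea, Chen.
Strictly between Juno and Isla are those in both lists: Chen — 1 element.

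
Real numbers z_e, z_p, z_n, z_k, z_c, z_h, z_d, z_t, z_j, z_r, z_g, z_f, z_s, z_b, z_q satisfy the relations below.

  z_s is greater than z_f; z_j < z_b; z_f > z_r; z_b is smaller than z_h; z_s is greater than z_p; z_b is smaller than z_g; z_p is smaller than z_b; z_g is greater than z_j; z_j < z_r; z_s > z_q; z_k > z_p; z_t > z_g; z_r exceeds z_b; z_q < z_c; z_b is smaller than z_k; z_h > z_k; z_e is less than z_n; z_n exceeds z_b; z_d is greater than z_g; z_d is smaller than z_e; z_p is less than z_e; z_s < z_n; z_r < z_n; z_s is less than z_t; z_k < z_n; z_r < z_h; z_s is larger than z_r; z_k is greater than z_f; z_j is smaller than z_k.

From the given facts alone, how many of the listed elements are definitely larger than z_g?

4

From z_g the given relations immediately reach z_d, z_t.
From those, z_e — 3 in total.
From those, z_n — 4 in total.
Nothing else is reachable above z_g; 4 in all.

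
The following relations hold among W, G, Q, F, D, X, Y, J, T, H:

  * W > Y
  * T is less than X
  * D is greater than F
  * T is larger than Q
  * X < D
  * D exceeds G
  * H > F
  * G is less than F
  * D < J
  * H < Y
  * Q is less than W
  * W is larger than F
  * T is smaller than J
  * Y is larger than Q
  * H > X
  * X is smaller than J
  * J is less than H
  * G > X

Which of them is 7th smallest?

J

Piecing the relations together gives one ordering: Q < T < X < G < F < D < J < H < Y < W.
The 7th smallest is J.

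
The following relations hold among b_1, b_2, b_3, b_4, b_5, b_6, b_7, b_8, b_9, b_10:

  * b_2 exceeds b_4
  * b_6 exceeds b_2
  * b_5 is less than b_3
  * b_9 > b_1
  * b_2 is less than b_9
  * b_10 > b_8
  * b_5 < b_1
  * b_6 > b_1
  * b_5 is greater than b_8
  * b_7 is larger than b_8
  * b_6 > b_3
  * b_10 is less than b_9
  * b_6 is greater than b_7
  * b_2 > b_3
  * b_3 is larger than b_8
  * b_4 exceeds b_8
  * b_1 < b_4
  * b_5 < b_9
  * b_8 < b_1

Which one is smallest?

Chaining upward from b_8: directly above it, b_7, b_5, b_3, b_1, b_10, b_4; then b_2, b_6, b_9.
That covers every other element, and nothing is given below b_8, so b_8 is the smallest.

b_8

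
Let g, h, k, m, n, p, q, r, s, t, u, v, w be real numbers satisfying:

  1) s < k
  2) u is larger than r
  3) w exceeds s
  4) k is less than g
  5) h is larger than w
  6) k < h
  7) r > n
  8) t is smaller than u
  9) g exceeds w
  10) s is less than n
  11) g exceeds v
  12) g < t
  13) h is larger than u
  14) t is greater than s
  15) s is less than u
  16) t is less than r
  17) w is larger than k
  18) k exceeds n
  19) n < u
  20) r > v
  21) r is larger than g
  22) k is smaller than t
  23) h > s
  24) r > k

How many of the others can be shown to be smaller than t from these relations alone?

6

Directly below t: s, k, g.
One step further: n, w, v (6 so far).
Nothing else is reachable below t; 6 in all.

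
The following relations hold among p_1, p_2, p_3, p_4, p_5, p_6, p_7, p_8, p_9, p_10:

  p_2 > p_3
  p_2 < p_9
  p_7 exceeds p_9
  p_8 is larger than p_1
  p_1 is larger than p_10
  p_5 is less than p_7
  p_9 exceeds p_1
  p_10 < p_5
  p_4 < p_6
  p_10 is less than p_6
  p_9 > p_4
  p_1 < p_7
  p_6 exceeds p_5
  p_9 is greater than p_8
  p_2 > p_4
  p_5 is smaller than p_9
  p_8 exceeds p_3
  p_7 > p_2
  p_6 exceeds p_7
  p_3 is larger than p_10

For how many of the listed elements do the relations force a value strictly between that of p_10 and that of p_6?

The relations place p_10 below p_6. An element lies strictly between them when it is forced above p_10 and also forced below p_6.
Above p_10: {p_3, p_1, p_2, p_5, p_8, p_9, p_7}. Below p_6: {p_4, p_3, p_1, p_2, p_5, p_8, p_9, p_7}.
Intersection: {p_3, p_1, p_2, p_5, p_8, p_9, p_7} — 7.

7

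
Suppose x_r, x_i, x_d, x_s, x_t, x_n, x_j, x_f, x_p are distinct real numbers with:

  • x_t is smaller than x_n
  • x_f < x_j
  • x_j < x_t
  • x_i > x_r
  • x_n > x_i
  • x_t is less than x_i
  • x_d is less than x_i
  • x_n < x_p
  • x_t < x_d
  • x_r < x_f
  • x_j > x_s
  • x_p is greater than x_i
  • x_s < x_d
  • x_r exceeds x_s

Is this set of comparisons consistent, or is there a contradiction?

consistent

Every relation is compatible with x_s < x_r < x_f < x_j < x_t < x_d < x_i < x_n < x_p; the set is consistent.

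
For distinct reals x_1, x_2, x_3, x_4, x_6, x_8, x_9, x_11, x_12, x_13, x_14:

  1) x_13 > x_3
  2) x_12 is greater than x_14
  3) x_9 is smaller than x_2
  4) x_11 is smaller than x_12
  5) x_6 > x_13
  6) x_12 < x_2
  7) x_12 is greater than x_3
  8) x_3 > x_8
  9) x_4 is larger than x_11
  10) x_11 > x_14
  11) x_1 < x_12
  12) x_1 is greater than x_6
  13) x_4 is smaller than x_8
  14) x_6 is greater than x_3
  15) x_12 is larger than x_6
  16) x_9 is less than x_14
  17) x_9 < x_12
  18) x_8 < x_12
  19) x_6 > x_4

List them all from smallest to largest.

x_9 < x_14 < x_11 < x_4 < x_8 < x_3 < x_13 < x_6 < x_1 < x_12 < x_2

Each adjacent pair is fixed by a given relation: x_9 < x_14; x_14 < x_11; x_11 < x_4; x_4 < x_8; x_8 < x_3; x_3 < x_13; x_13 < x_6; x_6 < x_1; x_1 < x_12; x_12 < x_2. Chaining them end to end gives the full order.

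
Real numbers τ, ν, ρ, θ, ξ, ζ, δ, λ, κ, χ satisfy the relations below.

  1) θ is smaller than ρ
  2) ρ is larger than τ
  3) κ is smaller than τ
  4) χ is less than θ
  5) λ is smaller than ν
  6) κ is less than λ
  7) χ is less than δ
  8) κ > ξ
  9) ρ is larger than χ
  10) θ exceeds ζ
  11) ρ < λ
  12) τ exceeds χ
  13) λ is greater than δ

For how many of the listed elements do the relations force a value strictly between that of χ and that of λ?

The relations place χ below λ. An element lies strictly between them when it is forced above χ and also forced below λ.
Above χ: {θ, τ, δ, ρ, ν}. Below λ: {ξ, ζ, κ, θ, τ, δ, ρ}.
Intersection: {θ, τ, δ, ρ} — 4.

4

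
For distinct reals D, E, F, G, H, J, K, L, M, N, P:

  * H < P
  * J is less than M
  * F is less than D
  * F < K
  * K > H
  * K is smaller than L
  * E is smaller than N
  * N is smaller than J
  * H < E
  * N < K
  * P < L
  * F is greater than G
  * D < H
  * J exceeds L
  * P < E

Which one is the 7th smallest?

Piecing the relations together gives one ordering: G < F < D < H < P < E < N < K < L < J < M.
Counting 7 from the smallest end gives N.

N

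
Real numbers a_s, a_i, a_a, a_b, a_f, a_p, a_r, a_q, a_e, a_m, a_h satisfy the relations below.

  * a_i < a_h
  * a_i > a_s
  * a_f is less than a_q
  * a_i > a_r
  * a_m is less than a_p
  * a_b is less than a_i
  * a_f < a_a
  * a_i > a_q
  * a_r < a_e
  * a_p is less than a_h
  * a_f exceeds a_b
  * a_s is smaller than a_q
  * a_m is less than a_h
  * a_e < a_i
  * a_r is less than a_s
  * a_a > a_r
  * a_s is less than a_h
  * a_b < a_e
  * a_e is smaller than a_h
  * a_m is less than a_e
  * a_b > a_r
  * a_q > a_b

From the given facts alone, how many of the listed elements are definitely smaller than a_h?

From a_h the given relations immediately reach a_m, a_p, a_s, a_e, a_i.
From those, a_r, a_b, a_q — 8 in total.
From those, a_f — 9 in total.
Nothing else is reachable below a_h; 9 in all.

9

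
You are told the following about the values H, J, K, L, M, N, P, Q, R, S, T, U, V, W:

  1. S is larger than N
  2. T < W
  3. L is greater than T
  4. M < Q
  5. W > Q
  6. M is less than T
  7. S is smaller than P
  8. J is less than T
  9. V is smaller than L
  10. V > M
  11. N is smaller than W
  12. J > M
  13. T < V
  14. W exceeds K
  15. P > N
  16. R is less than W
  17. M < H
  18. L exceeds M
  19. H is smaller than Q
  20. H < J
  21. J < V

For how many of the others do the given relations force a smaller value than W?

The elements the relations force below W are M, H, J, R, Q, T, N, K — no chain reaches any other.
That is 8.

8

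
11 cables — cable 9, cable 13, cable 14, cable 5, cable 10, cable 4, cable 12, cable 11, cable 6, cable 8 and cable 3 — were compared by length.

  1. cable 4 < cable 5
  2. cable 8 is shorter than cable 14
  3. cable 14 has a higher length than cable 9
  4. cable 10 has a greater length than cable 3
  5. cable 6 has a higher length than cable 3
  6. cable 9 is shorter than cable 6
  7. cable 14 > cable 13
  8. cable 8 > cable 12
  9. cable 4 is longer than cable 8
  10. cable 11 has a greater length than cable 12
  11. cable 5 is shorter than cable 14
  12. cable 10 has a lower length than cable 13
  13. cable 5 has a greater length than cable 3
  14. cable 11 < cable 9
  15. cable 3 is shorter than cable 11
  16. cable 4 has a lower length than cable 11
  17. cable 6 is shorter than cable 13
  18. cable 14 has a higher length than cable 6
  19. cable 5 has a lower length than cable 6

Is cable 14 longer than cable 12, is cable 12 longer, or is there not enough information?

cable 14

cable 12 < cable 8 and cable 8 < cable 4 give cable 12 < cable 4.
Then cable 4 < cable 11 extends the chain to cable 11.
With cable 11 < cable 9: cable 12 < cable 8 < cable 4 < cable 11 < cable 9.
With cable 9 < cable 6: cable 12 < cable 8 < cable 4 < cable 11 < cable 9 < cable 6.
With cable 6 < cable 13: cable 12 < cable 8 < cable 4 < cable 11 < cable 9 < cable 6 < cable 13.
With cable 13 < cable 14: cable 12 < cable 8 < cable 4 < cable 11 < cable 9 < cable 6 < cable 13 < cable 14.
So cable 14 is longer.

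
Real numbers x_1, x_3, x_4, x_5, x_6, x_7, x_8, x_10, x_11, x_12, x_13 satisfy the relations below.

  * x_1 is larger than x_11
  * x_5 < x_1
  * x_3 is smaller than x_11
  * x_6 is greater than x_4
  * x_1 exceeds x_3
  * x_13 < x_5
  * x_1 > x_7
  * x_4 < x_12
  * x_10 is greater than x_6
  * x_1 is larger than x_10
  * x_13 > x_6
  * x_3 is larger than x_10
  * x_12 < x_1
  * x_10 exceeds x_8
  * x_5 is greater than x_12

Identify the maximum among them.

x_1

Chaining downward from x_1: directly below it, x_12, x_10, x_5, x_3, x_11, x_7; then x_4, x_6, x_8, x_13.
That covers every other element, and nothing is given above x_1, so x_1 is the maximum.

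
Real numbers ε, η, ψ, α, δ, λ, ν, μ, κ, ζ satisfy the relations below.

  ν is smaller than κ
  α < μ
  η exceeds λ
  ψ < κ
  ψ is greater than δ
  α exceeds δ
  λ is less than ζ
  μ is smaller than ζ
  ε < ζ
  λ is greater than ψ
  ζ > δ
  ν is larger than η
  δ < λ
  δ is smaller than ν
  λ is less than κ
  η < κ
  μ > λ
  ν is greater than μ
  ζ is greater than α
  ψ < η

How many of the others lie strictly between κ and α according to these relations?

Chaining upward from α reaches: μ, ν, ζ.
Chaining downward from κ reaches: δ, ψ, λ, μ, η, ν.
Strictly between α and κ are those in both lists: μ, ν — 2 elements.

2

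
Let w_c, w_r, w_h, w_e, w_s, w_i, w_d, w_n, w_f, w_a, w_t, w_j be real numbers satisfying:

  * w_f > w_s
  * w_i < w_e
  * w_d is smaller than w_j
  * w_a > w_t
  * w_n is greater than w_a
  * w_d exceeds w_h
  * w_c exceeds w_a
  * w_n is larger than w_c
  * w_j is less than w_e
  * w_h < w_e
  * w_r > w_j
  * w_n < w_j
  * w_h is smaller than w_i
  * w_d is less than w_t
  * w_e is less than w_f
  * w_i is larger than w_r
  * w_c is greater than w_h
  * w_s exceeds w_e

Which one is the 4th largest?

Piecing the relations together gives one ordering: w_h < w_d < w_t < w_a < w_c < w_n < w_j < w_r < w_i < w_e < w_s < w_f.
Counting 4 from the largest end gives w_i.

w_i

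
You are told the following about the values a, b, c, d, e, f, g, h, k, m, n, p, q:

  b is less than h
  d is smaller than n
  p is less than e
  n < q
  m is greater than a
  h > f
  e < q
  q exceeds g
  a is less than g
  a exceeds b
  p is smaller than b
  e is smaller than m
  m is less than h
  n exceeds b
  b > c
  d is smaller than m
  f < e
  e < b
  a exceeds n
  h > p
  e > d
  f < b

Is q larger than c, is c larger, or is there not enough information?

q

Link the given pairs in sequence: c < b; b < a; a < g; g < q.
Chaining these gives c < b < a < g < q.
So q is larger.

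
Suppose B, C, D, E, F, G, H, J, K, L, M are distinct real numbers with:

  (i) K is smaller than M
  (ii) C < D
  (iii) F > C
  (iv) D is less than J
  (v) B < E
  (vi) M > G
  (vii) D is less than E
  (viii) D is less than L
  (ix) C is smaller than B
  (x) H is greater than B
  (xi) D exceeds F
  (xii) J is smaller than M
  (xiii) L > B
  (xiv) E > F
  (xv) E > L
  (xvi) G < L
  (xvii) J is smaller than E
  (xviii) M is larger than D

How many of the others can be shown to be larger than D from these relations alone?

Directly above D: J, L, E, M.
Nothing else is reachable above D; 4 in all.

4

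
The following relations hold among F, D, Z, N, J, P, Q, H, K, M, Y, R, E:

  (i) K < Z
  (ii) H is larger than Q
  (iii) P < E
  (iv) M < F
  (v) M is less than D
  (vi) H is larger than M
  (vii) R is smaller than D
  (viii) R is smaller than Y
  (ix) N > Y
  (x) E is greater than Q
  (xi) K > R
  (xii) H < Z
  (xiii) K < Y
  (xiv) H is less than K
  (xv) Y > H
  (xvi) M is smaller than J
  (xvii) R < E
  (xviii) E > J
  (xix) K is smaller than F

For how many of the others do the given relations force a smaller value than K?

Directly below K: H, R.
One step further: Q, M (4 so far).
Nothing else is reachable below K; 4 in all.

4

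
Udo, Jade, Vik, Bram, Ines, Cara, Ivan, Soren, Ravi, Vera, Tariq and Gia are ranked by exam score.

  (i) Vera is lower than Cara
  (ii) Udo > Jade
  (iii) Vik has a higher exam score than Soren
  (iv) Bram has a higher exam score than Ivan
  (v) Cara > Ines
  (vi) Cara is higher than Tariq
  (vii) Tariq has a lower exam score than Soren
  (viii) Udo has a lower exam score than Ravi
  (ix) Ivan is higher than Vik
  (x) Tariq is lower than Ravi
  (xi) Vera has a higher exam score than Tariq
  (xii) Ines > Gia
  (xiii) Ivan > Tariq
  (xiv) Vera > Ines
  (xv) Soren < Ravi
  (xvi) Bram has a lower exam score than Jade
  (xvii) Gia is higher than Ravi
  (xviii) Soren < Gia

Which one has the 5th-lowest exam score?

Bram

The consecutive relations fix a unique order: Tariq < Soren < Vik < Ivan < Bram < Jade < Udo < Ravi < Gia < Ines < Vera < Cara.
The 5th smallest is Bram.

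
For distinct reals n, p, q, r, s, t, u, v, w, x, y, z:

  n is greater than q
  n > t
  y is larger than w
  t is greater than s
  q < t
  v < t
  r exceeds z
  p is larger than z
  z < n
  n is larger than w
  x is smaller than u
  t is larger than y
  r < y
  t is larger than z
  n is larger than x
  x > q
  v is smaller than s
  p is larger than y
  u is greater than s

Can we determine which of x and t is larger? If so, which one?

undetermined

Following every chain through x: above x we get n, u; below x we get q.
t is not reached, and no chain runs the other way from t to x.
So the given relations leave the order of x and t undetermined.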